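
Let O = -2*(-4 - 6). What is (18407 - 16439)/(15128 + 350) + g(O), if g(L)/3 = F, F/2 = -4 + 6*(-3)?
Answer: -1020564/7739 ≈ -131.87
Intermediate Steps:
F = -44 (F = 2*(-4 + 6*(-3)) = 2*(-4 - 18) = 2*(-22) = -44)
O = 20 (O = -2*(-10) = 20)
g(L) = -132 (g(L) = 3*(-44) = -132)
(18407 - 16439)/(15128 + 350) + g(O) = (18407 - 16439)/(15128 + 350) - 132 = 1968/15478 - 132 = 1968*(1/15478) - 132 = 984/7739 - 132 = -1020564/7739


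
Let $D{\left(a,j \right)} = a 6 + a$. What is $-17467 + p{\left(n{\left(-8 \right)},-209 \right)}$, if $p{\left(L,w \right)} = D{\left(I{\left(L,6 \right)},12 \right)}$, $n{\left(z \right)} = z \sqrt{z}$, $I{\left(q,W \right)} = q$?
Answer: $-17467 - 112 i \sqrt{2} \approx -17467.0 - 158.39 i$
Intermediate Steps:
$D{\left(a,j \right)} = 7 a$ ($D{\left(a,j \right)} = 6 a + a = 7 a$)
$n{\left(z \right)} = z^{\frac{3}{2}}$
$p{\left(L,w \right)} = 7 L$
$-17467 + p{\left(n{\left(-8 \right)},-209 \right)} = -17467 + 7 \left(-8\right)^{\frac{3}{2}} = -17467 + 7 \left(- 16 i \sqrt{2}\right) = -17467 - 112 i \sqrt{2}$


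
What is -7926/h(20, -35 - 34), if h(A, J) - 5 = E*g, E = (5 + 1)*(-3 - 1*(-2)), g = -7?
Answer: -7926/47 ≈ -168.64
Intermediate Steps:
E = -6 (E = 6*(-3 + 2) = 6*(-1) = -6)
h(A, J) = 47 (h(A, J) = 5 - 6*(-7) = 5 + 42 = 47)
-7926/h(20, -35 - 34) = -7926/47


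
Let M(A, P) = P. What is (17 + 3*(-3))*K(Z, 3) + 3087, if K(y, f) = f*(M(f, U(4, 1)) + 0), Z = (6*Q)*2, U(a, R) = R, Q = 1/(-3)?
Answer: 3111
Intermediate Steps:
Q = -1/3 ≈ -0.33333
Z = -4 (Z = (6*(-1/3))*2 = -2*2 = -4)
K(y, f) = f (K(y, f) = f*(1 + 0) = f*1 = f)
(17 + 3*(-3))*K(Z, 3) + 3087 = (17 + 3*(-3))*3 + 3087 = (17 - 9)*3 + 3087 = 8*3 + 3087 = 24 + 3087 = 3111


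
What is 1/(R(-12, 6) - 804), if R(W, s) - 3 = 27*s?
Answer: -1/639 ≈ -0.0015649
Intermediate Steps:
R(W, s) = 3 + 27*s
1/(R(-12, 6) - 804) = 1/((3 + 27*6) - 804) = 1/((3 + 162) - 804) = 1/(165 - 804) = 1/(-639) = -1/639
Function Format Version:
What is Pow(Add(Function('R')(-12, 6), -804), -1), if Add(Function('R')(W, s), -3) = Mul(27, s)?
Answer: Rational(-1, 639) ≈ -0.0015649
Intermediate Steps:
Function('R')(W, s) = Add(3, Mul(27, s))
Pow(Add(Function('R')(-12, 6), -804), -1) = Pow(Add(Add(3, Mul(27, 6)), -804), -1) = Pow(Add(Add(3, 162), -804), -1) = Pow(Add(165, -804), -1) = Pow(-639, -1) = Rational(-1, 639)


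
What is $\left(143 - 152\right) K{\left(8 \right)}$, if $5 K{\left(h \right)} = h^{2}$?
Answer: $- \frac{576}{5} \approx -115.2$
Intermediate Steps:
$K{\left(h \right)} = \frac{h^{2}}{5}$
$\left(143 - 152\right) K{\left(8 \right)} = \left(143 - 152\right) \frac{8^{2}}{5} = - 9 \cdot \frac{1}{5} \cdot 64 = \left(-9\right) \frac{64}{5} = - \frac{576}{5}$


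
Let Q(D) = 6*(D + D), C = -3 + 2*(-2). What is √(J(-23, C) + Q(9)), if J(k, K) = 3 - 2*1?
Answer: √109 ≈ 10.440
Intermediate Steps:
C = -7 (C = -3 - 4 = -7)
J(k, K) = 1 (J(k, K) = 3 - 2 = 1)
Q(D) = 12*D (Q(D) = 6*(2*D) = 12*D)
√(J(-23, C) + Q(9)) = √(1 + 12*9) = √(1 + 108) = √109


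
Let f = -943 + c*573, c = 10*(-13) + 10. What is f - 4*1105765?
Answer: -4492763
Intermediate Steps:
c = -120 (c = -130 + 10 = -120)
f = -69703 (f = -943 - 120*573 = -943 - 68760 = -69703)
f - 4*1105765 = -69703 - 4*1105765 = -69703 - 4423060 = -4492763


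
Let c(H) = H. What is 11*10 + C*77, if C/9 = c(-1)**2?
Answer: 803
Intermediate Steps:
C = 9 (C = 9*(-1)**2 = 9*1 = 9)
11*10 + C*77 = 11*10 + 9*77 = 110 + 693 = 803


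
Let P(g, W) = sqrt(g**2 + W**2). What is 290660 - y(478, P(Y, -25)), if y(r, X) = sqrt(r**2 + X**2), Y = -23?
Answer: 290660 - sqrt(229638) ≈ 2.9018e+5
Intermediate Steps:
P(g, W) = sqrt(W**2 + g**2)
y(r, X) = sqrt(X**2 + r**2)
290660 - y(478, P(Y, -25)) = 290660 - sqrt((sqrt((-25)**2 + (-23)**2))**2 + 478**2) = 290660 - sqrt((sqrt(625 + 529))**2 + 228484) = 290660 - sqrt((sqrt(1154))**2 + 228484) = 290660 - sqrt(1154 + 228484) = 290660 - sqrt(229638)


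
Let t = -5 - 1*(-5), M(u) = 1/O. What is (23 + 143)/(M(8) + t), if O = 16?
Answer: 2656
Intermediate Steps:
M(u) = 1/16
t = 0 (t = -5 + 5 = 0)
(23 + 143)/(M(8) + t) = (23 + 143)/(1/16 + 0) = 166/(1/16) = 166*16 = 2656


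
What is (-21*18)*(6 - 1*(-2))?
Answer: -3024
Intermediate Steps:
(-21*18)*(6 - 1*(-2)) = -378*(6 + 2) = -378*8 = -3024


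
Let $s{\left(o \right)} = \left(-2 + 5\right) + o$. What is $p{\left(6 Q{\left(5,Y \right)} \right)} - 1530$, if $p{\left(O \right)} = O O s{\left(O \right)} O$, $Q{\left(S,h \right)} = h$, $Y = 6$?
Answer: $1818054$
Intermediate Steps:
$s{\left(o \right)} = 3 + o$
$p{\left(O \right)} = O^{3} \left(3 + O\right)$ ($p{\left(O \right)} = O O \left(3 + O\right) O = O^{2} O \left(3 + O\right) = O^{3} \left(3 + O\right)$)
$p{\left(6 Q{\left(5,Y \right)} \right)} - 1530 = \left(6 \cdot 6\right)^{3} \left(3 + 6 \cdot 6\right) - 1530 = 36^{3} \left(3 + 36\right) - 1530 = 46656 \cdot 39 - 1530 = 1819584 - 1530 = 1818054$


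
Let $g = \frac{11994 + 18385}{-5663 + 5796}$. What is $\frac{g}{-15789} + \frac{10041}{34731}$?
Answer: $\frac{2225597152}{8103656883} \approx 0.27464$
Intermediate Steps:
$g = \frac{30379}{133} \approx 228.41$
$\frac{g}{-15789} + \frac{10041}{34731} = \frac{30379}{133 \left(-15789\right)} + \frac{10041}{34731} = \frac{30379}{133} \left(- \frac{1}{15789}\right) + 10041 \cdot \frac{1}{34731} = - \frac{30379}{2099937} + \frac{3347}{11577} = \frac{2225597152}{8103656883}$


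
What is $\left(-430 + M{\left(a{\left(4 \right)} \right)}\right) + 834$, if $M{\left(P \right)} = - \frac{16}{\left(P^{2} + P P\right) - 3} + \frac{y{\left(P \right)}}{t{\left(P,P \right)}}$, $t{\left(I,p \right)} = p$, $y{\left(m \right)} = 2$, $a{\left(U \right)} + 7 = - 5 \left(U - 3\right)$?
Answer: $\frac{230153}{570} \approx 403.78$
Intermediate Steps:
$a{\left(U \right)} = 8 - 5 U$ ($a{\left(U \right)} = -7 - 5 \left(U - 3\right) = -7 - 5 \left(-3 + U\right) = -7 - \left(-15 + 5 U\right) = 8 - 5 U$)
$M{\left(P \right)} = - \frac{16}{-3 + 2 P^{2}} + \frac{2}{P}$ ($M{\left(P \right)} = - \frac{16}{\left(P^{2} + P P\right) - 3} + \frac{2}{P} = - \frac{16}{\left(P^{2} + P^{2}\right) - 3} + \frac{2}{P} = - \frac{16}{2 P^{2} - 3} + \frac{2}{P} = - \frac{16}{-3 + 2 P^{2}} + \frac{2}{P}$)
$\left(-430 + M{\left(a{\left(4 \right)} \right)}\right) + 834 = \left(-430 + \frac{2 \left(-3 - 8 \left(8 - 20\right) + 2 \left(8 - 20\right)^{2}\right)}{\left(8 - 20\right) \left(-3 + 2 \left(8 - 20\right)^{2}\right)}\right) + 834 = \left(-430 + \frac{2 \left(-3 - -96 + 2 \left(-12\right)^{2}\right)}{\left(-12\right) \left(-3 + 2 \left(-12\right)^{2}\right)}\right) + 834 = \left(-430 + 2 \left(- \frac{1}{12}\right) \frac{1}{-3 + 2 \cdot 144} \left(-3 + 96 + 2 \cdot 144\right)\right) + 834 = \left(-430 + 2 \left(- \frac{1}{12}\right) \frac{1}{-3 + 288} \left(-3 + 96 + 288\right)\right) + 834 = \left(-430 + 2 \left(- \frac{1}{12}\right) \frac{1}{285} \cdot 381\right) + 834 = \left(-430 - \frac{127}{570}\right) + 834 = - \frac{245227}{570} + 834 = \frac{230153}{570}$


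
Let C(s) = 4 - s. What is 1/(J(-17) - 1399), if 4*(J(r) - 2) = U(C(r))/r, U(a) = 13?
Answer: -68/95009 ≈ -0.00071572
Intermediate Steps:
J(r) = 2 + 13/(4*r) (J(r) = 2 + (13/r)/4 = 2 + 13/(4*r))
1/(J(-17) - 1399) = 1/((2 + (13/4)/(-17)) - 1399) = 1/((2 + (13/4)*(-1/17)) - 1399) = 1/((2 - 13/68) - 1399) = 1/(123/68 - 1399) = 1/(-95009/68) = -68/95009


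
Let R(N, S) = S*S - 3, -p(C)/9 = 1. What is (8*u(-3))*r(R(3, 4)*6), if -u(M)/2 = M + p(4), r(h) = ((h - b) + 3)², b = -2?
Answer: 1322688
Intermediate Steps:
p(C) = -9 (p(C) = -9*1 = -9)
R(N, S) = -3 + S² (R(N, S) = S² - 3 = -3 + S²)
r(h) = (5 + h)² (r(h) = ((h - 1*(-2)) + 3)² = ((h + 2) + 3)² = ((2 + h) + 3)² = (5 + h)²)
u(M) = 18 - 2*M (u(M) = -2*(M - 9) = -2*(-9 + M) = 18 - 2*M)
(8*u(-3))*r(R(3, 4)*6) = (8*(18 - 2*(-3)))*(5 + (-3 + 4²)*6)² = (8*(18 + 6))*(5 + (-3 + 16)*6)² = (8*24)*(5 + 13*6)² = 192*(5 + 78)² = 192*83² = 192*6889 = 1322688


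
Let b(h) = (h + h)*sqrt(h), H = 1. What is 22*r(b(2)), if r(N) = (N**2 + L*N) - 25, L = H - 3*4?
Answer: 154 - 968*sqrt(2) ≈ -1215.0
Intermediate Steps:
b(h) = 2*h**(3/2) (b(h) = (2*h)*sqrt(h) = 2*h**(3/2))
L = -11 (L = 1 - 3*4 = 1 - 12 = -11)
r(N) = -25 + N**2 - 11*N (r(N) = (N**2 - 11*N) - 25 = -25 + N**2 - 11*N)
22*r(b(2)) = 22*(-25 + (2*2**(3/2))**2 - 22*2**(3/2)) = 22*(-25 + (2*(2*sqrt(2)))**2 - 22*2*sqrt(2)) = 22*(-25 + (4*sqrt(2))**2 - 44*sqrt(2)) = 22*(-25 + 32 - 44*sqrt(2)) = 22*(7 - 44*sqrt(2)) = 154 - 968*sqrt(2)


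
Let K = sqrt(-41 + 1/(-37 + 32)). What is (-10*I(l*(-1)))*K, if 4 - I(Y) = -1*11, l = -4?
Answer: -30*I*sqrt(1030) ≈ -962.81*I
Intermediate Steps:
I(Y) = 15 (I(Y) = 4 - (-1)*11 = 4 - 1*(-11) = 4 + 11 = 15)
K = I*sqrt(1030)/5 (K = sqrt(-41 + 1/(-5)) = sqrt(-41 - 1/5) = sqrt(-206/5) = I*sqrt(1030)/5 ≈ 6.4187*I)
(-10*I(l*(-1)))*K = (-10*15)*(I*sqrt(1030)/5) = -30*I*sqrt(1030)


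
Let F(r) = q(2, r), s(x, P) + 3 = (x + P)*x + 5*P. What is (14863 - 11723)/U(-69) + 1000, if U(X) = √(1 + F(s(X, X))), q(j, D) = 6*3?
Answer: 1000 + 3140*√19/19 ≈ 1720.4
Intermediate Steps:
s(x, P) = -3 + 5*P + x*(P + x) (s(x, P) = -3 + ((x + P)*x + 5*P) = -3 + ((P + x)*x + 5*P) = -3 + (x*(P + x) + 5*P) = -3 + (5*P + x*(P + x)) = -3 + 5*P + x*(P + x))
q(j, D) = 18
F(r) = 18
U(X) = √19 (U(X) = √(1 + 18) = √19)
(14863 - 11723)/U(-69) + 1000 = (14863 - 11723)/(√19) + 1000 = 3140*(√19/19) + 1000 = 3140*√19/19 + 1000 = 1000 + 3140*√19/19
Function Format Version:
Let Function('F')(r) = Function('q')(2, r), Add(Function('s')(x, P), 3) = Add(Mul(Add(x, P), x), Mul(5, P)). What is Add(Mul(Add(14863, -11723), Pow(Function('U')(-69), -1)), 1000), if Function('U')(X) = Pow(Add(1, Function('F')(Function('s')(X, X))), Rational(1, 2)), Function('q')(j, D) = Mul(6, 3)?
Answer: Add(1000, Mul(Rational(3140, 19), Pow(19, Rational(1, 2)))) ≈ 1720.4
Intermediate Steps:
Function('s')(x, P) = Add(-3, Mul(5, P), Mul(x, Add(P, x))) (Function('s')(x, P) = Add(-3, Add(Mul(Add(x, P), x), Mul(5, P))) = Add(-3, Add(Mul(Add(P, x), x), Mul(5, P))) = Add(-3, Add(Mul(x, Add(P, x)), Mul(5, P))) = Add(-3, Add(Mul(5, P), Mul(x, Add(P, x)))) = Add(-3, Mul(5, P), Mul(x, Add(P, x))))
Function('q')(j, D) = 18
Function('F')(r) = 18
Function('U')(X) = Pow(19, Rational(1, 2)) (Function('U')(X) = Pow(Add(1, 18), Rational(1, 2)) = Pow(19, Rational(1, 2)))
Add(Mul(Add(14863, -11723), Pow(Function('U')(-69), -1)), 1000) = Add(Mul(Add(14863, -11723), Pow(Pow(19, Rational(1, 2)), -1)), 1000) = Add(Mul(3140, Mul(Rational(1, 19), Pow(19, Rational(1, 2)))), 1000) = Add(Mul(Rational(3140, 19), Pow(19, Rational(1, 2))), 1000) = Add(1000, Mul(Rational(3140, 19), Pow(19, Rational(1, 2))))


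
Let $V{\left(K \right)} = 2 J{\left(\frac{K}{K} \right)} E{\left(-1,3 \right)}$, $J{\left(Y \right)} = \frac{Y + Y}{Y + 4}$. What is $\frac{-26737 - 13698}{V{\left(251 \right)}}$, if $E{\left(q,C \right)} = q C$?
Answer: $\frac{202175}{12} \approx 16848.0$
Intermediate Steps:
$E{\left(q,C \right)} = C q$
$J{\left(Y \right)} = \frac{2 Y}{4 + Y}$
$V{\left(K \right)} = - \frac{12}{5}$ ($V{\left(K \right)} = 2 \frac{2 \frac{K}{K}}{4 + \frac{K}{K}} 3 \left(-1\right) = 2 \cdot 2 \cdot 1 \frac{1}{4 + 1} \left(-3\right) = 2 \cdot 2 \cdot 1 \cdot \frac{1}{5} \left(-3\right) = 2 \cdot \frac{2}{5} \left(-3\right) = \frac{4}{5} \left(-3\right) = - \frac{12}{5}$)
$\frac{-26737 - 13698}{V{\left(251 \right)}} = \frac{-26737 - 13698}{- \frac{12}{5}} = \left(-26737 - 13698\right) \left(- \frac{5}{12}\right) = \left(-40435\right) \left(- \frac{5}{12}\right) = \frac{202175}{12}$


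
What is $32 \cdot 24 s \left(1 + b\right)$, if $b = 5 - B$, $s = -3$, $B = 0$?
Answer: $-13824$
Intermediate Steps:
$b = 5$ ($b = 5 - 0 = 5 + 0 = 5$)
$32 \cdot 24 s \left(1 + b\right) = 32 \cdot 24 \left(- 3 \left(1 + 5\right)\right) = 768 \left(\left(-3\right) 6\right) = 768 \left(-18\right) = -13824$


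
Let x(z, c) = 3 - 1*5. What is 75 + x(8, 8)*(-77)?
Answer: 229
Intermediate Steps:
x(z, c) = -2 (x(z, c) = 3 - 5 = -2)
75 + x(8, 8)*(-77) = 75 - 2*(-77) = 75 + 154 = 229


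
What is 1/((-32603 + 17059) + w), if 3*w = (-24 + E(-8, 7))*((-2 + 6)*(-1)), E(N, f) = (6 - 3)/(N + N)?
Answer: -4/62047 ≈ -6.4467e-5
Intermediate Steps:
E(N, f) = 3/(2*N) (E(N, f) = 3/((2*N)) = 3*(1/(2*N)) = 3/(2*N))
w = 129/4 (w = ((-24 + (3/2)/(-8))*((-2 + 6)*(-1)))/3 = ((-24 + (3/2)*(-⅛))*(4*(-1)))/3 = ((-24 - 3/16)*(-4))/3 = (-387/16*(-4))/3 = (⅓)*(387/4) = 129/4 ≈ 32.250)
1/((-32603 + 17059) + w) = 1/((-32603 + 17059) + 129/4) = 1/(-15544 + 129/4) = 1/(-62047/4) = -4/62047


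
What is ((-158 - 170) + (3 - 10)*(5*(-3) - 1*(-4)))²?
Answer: 63001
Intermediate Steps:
((-158 - 170) + (3 - 10)*(5*(-3) - 1*(-4)))² = (-328 - 7*(-15 + 4))² = (-328 - 7*(-11))² = (-328 + 77)² = (-251)² = 63001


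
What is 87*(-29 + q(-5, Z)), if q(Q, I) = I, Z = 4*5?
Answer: -783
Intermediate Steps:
Z = 20
87*(-29 + q(-5, Z)) = 87*(-29 + 20) = 87*(-9) = -783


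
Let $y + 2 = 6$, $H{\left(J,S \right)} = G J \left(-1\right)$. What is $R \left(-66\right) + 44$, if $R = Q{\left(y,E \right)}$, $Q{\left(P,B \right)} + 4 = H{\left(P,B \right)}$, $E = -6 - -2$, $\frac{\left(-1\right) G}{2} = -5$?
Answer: $2948$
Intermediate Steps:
$G = 10$ ($G = \left(-2\right) \left(-5\right) = 10$)
$E = -4$ ($E = -6 + 2 = -4$)
$H{\left(J,S \right)} = - 10 J$ ($H{\left(J,S \right)} = 10 J \left(-1\right) = - 10 J$)
$y = 4$ ($y = -2 + 6 = 4$)
$Q{\left(P,B \right)} = -4 - 10 P$
$R = -44$ ($R = -4 - 40 = -44$)
$R \left(-66\right) + 44 = \left(-44\right) \left(-66\right) + 44 = 2904 + 44 = 2948$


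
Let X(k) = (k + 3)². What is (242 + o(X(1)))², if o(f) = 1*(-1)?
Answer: 58081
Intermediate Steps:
X(k) = (3 + k)²
o(f) = -1
(242 + o(X(1)))² = (242 - 1)² = 241² = 58081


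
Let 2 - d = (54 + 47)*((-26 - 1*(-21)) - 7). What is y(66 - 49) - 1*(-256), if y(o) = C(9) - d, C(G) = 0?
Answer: -958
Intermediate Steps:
d = 1214 (d = 2 - (54 + 47)*((-26 - 1*(-21)) - 7) = 2 - 101*((-26 + 21) - 7) = 2 - 101*(-5 - 7) = 2 - 101*(-12) = 2 - 1*(-1212) = 2 + 1212 = 1214)
y(o) = -1214 (y(o) = 0 - 1*1214 = 0 - 1214 = -1214)
y(66 - 49) - 1*(-256) = -1214 - 1*(-256) = -1214 + 256 = -958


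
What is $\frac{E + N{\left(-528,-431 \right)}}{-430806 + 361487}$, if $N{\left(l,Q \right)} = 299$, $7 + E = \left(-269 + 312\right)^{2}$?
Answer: $- \frac{2141}{69319} \approx -0.030886$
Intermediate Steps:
$E = 1842$ ($E = -7 + \left(-269 + 312\right)^{2} = -7 + 43^{2} = -7 + 1849 = 1842$)
$\frac{E + N{\left(-528,-431 \right)}}{-430806 + 361487} = \frac{1842 + 299}{-430806 + 361487} = \frac{2141}{-69319} = 2141 \left(- \frac{1}{69319}\right) = - \frac{2141}{69319}$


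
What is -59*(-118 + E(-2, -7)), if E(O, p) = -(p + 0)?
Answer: 6549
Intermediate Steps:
E(O, p) = -p
-59*(-118 + E(-2, -7)) = -59*(-118 - 1*(-7)) = -59*(-118 + 7) = -59*(-111) = 6549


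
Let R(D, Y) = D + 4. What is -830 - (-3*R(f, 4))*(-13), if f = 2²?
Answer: -1142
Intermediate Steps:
f = 4
R(D, Y) = 4 + D
-830 - (-3*R(f, 4))*(-13) = -830 - (-3*(4 + 4))*(-13) = -830 - (-3*8)*(-13) = -830 - (-24)*(-13) = -830 - 1*312 = -830 - 312 = -1142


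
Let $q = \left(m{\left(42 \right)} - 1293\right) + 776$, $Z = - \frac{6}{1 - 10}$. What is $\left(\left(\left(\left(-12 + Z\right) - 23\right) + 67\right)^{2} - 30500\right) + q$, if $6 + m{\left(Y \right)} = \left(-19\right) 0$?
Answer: $- \frac{269603}{9} \approx -29956.0$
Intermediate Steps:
$m{\left(Y \right)} = -6$ ($m{\left(Y \right)} = -6 - 0 = -6 + 0 = -6$)
$Z = \frac{2}{3}$ ($Z = - \frac{6}{-9} = \left(-6\right) \left(- \frac{1}{9}\right) = \frac{2}{3} \approx 0.66667$)
$q = -523$ ($q = \left(-6 - 1293\right) + 776 = -1299 + 776 = -523$)
$\left(\left(\left(\left(-12 + Z\right) - 23\right) + 67\right)^{2} - 30500\right) + q = \left(\left(\left(\left(-12 + \frac{2}{3}\right) - 23\right) + 67\right)^{2} - 30500\right) - 523 = \left(\left(\left(- \frac{34}{3} - 23\right) + 67\right)^{2} - 30500\right) - 523 = \left(\left(- \frac{103}{3} + 67\right)^{2} - 30500\right) - 523 = \left(\left(\frac{98}{3}\right)^{2} - 30500\right) - 523 = \left(\frac{9604}{9} - 30500\right) - 523 = - \frac{264896}{9} - 523 = - \frac{269603}{9}$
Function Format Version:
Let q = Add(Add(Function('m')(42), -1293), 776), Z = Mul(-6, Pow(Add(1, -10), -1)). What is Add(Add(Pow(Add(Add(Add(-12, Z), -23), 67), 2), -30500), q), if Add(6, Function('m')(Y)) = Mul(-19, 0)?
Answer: Rational(-269603, 9) ≈ -29956.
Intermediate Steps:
Function('m')(Y) = -6 (Function('m')(Y) = Add(-6, Mul(-19, 0)) = Add(-6, 0) = -6)
Z = Rational(2, 3) (Z = Mul(-6, Pow(-9, -1)) = Mul(-6, Rational(-1, 9)) = Rational(2, 3) ≈ 0.66667)
q = -523 (q = Add(Add(-6, -1293), 776) = Add(-1299, 776) = -523)
Add(Add(Pow(Add(Add(Add(-12, Z), -23), 67), 2), -30500), q) = Add(Add(Pow(Add(Add(Add(-12, Rational(2, 3)), -23), 67), 2), -30500), -523) = Add(Add(Pow(Add(Add(Rational(-34, 3), -23), 67), 2), -30500), -523) = Add(Add(Pow(Add(Rational(-103, 3), 67), 2), -30500), -523) = Add(Add(Pow(Rational(98, 3), 2), -30500), -523) = Add(Add(Rational(9604, 9), -30500), -523) = Add(Rational(-264896, 9), -523) = Rational(-269603, 9)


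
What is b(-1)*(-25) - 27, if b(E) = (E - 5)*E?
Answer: -177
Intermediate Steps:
b(E) = E*(-5 + E) (b(E) = (-5 + E)*E = E*(-5 + E))
b(-1)*(-25) - 27 = -(-5 - 1)*(-25) - 27 = -1*(-6)*(-25) - 27 = 6*(-25) - 27 = -150 - 27 = -177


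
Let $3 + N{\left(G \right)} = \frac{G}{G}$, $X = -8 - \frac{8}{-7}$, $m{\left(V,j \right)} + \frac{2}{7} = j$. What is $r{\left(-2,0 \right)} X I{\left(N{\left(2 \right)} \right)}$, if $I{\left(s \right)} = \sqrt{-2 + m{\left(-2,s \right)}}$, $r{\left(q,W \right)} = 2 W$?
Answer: $0$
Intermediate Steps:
$m{\left(V,j \right)} = - \frac{2}{7} + j$
$X = - \frac{48}{7}$ ($X = -8 - - \frac{8}{7} = -8 + \frac{8}{7} = - \frac{48}{7} \approx -6.8571$)
$N{\left(G \right)} = -2$ ($N{\left(G \right)} = -3 + \frac{G}{G} = -3 + 1 = -2$)
$I{\left(s \right)} = \sqrt{- \frac{16}{7} + s}$ ($I{\left(s \right)} = \sqrt{-2 + \left(- \frac{2}{7} + s\right)} = \sqrt{- \frac{16}{7} + s}$)
$r{\left(-2,0 \right)} X I{\left(N{\left(2 \right)} \right)} = 2 \cdot 0 \left(- \frac{48}{7}\right) \frac{\sqrt{-112 + 49 \left(-2\right)}}{7} = 0 \left(- \frac{48}{7}\right) \frac{\sqrt{-112 - 98}}{7} = 0 \frac{\sqrt{-210}}{7} = 0 \frac{i \sqrt{210}}{7} = 0$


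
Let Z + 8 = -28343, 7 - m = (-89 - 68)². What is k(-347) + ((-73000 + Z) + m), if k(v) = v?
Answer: -126340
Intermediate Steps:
m = -24642 (m = 7 - (-89 - 68)² = 7 - 1*(-157)² = 7 - 1*24649 = 7 - 24649 = -24642)
Z = -28351 (Z = -8 - 28343 = -28351)
k(-347) + ((-73000 + Z) + m) = -347 + ((-73000 - 28351) - 24642) = -347 + (-101351 - 24642) = -347 - 125993 = -126340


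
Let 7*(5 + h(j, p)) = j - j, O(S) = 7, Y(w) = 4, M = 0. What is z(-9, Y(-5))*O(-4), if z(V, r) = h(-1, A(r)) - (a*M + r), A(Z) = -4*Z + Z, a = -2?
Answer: -63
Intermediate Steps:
A(Z) = -3*Z
h(j, p) = -5 (h(j, p) = -5 + (j - j)/7 = -5 + (⅐)*0 = -5 + 0 = -5)
z(V, r) = -5 - r (z(V, r) = -5 - (-2*0 + r) = -5 - (0 + r) = -5 - r)
z(-9, Y(-5))*O(-4) = (-5 - 1*4)*7 = (-5 - 4)*7 = -9*7 = -63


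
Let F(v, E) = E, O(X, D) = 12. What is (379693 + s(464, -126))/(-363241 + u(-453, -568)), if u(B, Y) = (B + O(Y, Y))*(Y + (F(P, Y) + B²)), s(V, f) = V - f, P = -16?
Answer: -380283/90359434 ≈ -0.0042086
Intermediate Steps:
u(B, Y) = (12 + B)*(B² + 2*Y) (u(B, Y) = (B + 12)*(Y + (Y + B²)) = (12 + B)*(B² + 2*Y))
(379693 + s(464, -126))/(-363241 + u(-453, -568)) = (379693 + (464 - 1*(-126)))/(-363241 + ((-453)³ + 12*(-453)² + 24*(-568) + 2*(-453)*(-568))) = (379693 + (464 + 126))/(-363241 + (-92959677 + 12*205209 - 13632 + 514608)) = (379693 + 590)/(-363241 + (-92959677 + 2462508 - 13632 + 514608)) = 380283/(-363241 - 89996193) = 380283/(-90359434) = 380283*(-1/90359434) = -380283/90359434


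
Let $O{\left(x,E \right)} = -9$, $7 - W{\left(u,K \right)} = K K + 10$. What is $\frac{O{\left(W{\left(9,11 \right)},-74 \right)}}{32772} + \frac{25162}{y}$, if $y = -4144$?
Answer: $- \frac{34360265}{5658632} \approx -6.0722$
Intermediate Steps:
$W{\left(u,K \right)} = -3 - K^{2}$ ($W{\left(u,K \right)} = 7 - \left(K K + 10\right) = 7 - \left(K^{2} + 10\right) = 7 - \left(10 + K^{2}\right) = -3 - K^{2}$)
$\frac{O{\left(W{\left(9,11 \right)},-74 \right)}}{32772} + \frac{25162}{y} = - \frac{9}{32772} + \frac{25162}{-4144} = \left(-9\right) \frac{1}{32772} + 25162 \left(- \frac{1}{4144}\right) = - \frac{3}{10924} - \frac{12581}{2072} = - \frac{34360265}{5658632}$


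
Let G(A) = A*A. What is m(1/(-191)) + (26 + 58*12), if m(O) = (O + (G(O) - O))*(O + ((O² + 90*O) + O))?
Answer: 960883329071/1330863361 ≈ 722.00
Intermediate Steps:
G(A) = A²
m(O) = O²*(O² + 92*O) (m(O) = (O + (O² - O))*(O + ((O² + 90*O) + O)) = O²*(O + (O² + 91*O)) = O²*(O² + 92*O))
m(1/(-191)) + (26 + 58*12) = (1/(-191))³*(92 + 1/(-191)) + (26 + 58*12) = (-1/191)³*(92 - 1/191) + (26 + 696) = -1/6967871*17571/191 + 722 = -17571/1330863361 + 722 = 960883329071/1330863361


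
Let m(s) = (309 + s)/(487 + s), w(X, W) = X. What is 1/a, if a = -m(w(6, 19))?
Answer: -493/315 ≈ -1.5651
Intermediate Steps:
m(s) = (309 + s)/(487 + s)
a = -315/493 (a = -(309 + 6)/(487 + 6) = -315/493 ≈ -0.63895)
1/a = 1/(-315/493) = -493/315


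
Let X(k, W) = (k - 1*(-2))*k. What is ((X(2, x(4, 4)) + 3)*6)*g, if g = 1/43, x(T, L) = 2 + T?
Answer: 66/43 ≈ 1.5349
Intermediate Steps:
X(k, W) = k*(2 + k) (X(k, W) = (k + 2)*k = (2 + k)*k = k*(2 + k))
g = 1/43 ≈ 0.023256
((X(2, x(4, 4)) + 3)*6)*g = ((2*(2 + 2) + 3)*6)*(1/43) = ((2*4 + 3)*6)*(1/43) = ((8 + 3)*6)*(1/43) = (11*6)*(1/43) = 66*(1/43) = 66/43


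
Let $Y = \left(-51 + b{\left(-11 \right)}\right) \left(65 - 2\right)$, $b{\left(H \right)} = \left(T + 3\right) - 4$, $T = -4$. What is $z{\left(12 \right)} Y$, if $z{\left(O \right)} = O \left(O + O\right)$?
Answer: $-1016064$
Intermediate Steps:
$b{\left(H \right)} = -5$ ($b{\left(H \right)} = \left(-4 + 3\right) - 4 = -1 - 4 = -5$)
$z{\left(O \right)} = 2 O^{2}$ ($z{\left(O \right)} = O 2 O = 2 O^{2}$)
$Y = -3528$ ($Y = \left(-51 - 5\right) \left(65 - 2\right) = \left(-56\right) 63 = -3528$)
$z{\left(12 \right)} Y = 2 \cdot 12^{2} \left(-3528\right) = 2 \cdot 144 \left(-3528\right) = 288 \left(-3528\right) = -1016064$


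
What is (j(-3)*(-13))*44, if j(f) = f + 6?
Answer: -1716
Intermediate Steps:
j(f) = 6 + f
(j(-3)*(-13))*44 = ((6 - 3)*(-13))*44 = (3*(-13))*44 = -39*44 = -1716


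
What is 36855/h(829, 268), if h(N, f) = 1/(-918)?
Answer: -33832890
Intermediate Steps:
h(N, f) = -1/918
36855/h(829, 268) = 36855/(-1/918) = 36855*(-918) = -33832890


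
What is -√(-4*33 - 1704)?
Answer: -6*I*√51 ≈ -42.849*I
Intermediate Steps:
-√(-4*33 - 1704) = -√(-132 - 1704) = -√(-1836) = -6*I*√51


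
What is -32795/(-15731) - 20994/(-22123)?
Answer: 1055780399/348016913 ≈ 3.0337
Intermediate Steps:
-32795/(-15731) - 20994/(-22123) = -32795*(-1/15731) - 20994*(-1/22123) = 32795/15731 + 20994/22123 = 1055780399/348016913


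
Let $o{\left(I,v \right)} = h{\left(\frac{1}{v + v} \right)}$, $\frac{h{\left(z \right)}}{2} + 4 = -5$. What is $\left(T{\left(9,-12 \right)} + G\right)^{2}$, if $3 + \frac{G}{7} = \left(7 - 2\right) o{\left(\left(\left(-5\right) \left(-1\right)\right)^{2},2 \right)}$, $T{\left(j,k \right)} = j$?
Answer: $412164$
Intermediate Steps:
$h{\left(z \right)} = -18$ ($h{\left(z \right)} = -8 + 2 \left(-5\right) = -8 - 10 = -18$)
$o{\left(I,v \right)} = -18$
$G = -651$ ($G = -21 + 7 \left(7 - 2\right) \left(-18\right) = -21 + 7 \cdot 5 \left(-18\right) = -21 + 7 \left(-90\right) = -21 - 630 = -651$)
$\left(T{\left(9,-12 \right)} + G\right)^{2} = \left(9 - 651\right)^{2} = \left(-642\right)^{2} = 412164$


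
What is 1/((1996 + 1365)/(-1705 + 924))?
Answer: -781/3361 ≈ -0.23237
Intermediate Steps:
1/((1996 + 1365)/(-1705 + 924)) = 1/(3361/(-781)) = 1/(3361*(-1/781)) = 1/(-3361/781) = -781/3361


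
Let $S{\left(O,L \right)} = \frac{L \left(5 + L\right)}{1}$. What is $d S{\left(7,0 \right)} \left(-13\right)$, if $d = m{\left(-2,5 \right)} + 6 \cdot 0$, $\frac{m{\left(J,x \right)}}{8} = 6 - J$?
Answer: $0$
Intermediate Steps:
$m{\left(J,x \right)} = 48 - 8 J$ ($m{\left(J,x \right)} = 8 \left(6 - J\right) = 48 - 8 J$)
$S{\left(O,L \right)} = L \left(5 + L\right)$ ($S{\left(O,L \right)} = L \left(5 + L\right) 1 = L \left(5 + L\right)$)
$d = 64$ ($d = \left(48 - -16\right) + 6 \cdot 0 = \left(48 + 16\right) + 0 = 64 + 0 = 64$)
$d S{\left(7,0 \right)} \left(-13\right) = 64 \cdot 0 \left(5 + 0\right) \left(-13\right) = 64 \cdot 0 \cdot 5 \left(-13\right) = 64 \cdot 0 \left(-13\right) = 0 \left(-13\right) = 0$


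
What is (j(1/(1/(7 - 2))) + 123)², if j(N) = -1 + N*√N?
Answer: 15009 + 1220*√5 ≈ 17737.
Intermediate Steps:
j(N) = -1 + N^(3/2)
(j(1/(1/(7 - 2))) + 123)² = ((-1 + (1/(1/(7 - 2)))^(3/2)) + 123)² = ((-1 + (1/(1/5))^(3/2)) + 123)² = ((-1 + (1/(⅕))^(3/2)) + 123)² = ((-1 + 5^(3/2)) + 123)² = ((-1 + 5*√5) + 123)² = (122 + 5*√5)²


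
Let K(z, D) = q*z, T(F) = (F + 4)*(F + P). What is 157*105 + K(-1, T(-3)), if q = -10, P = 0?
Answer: 16495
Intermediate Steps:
T(F) = F*(4 + F) (T(F) = (F + 4)*(F + 0) = (4 + F)*F = F*(4 + F))
K(z, D) = -10*z
157*105 + K(-1, T(-3)) = 157*105 - 10*(-1) = 16485 + 10 = 16495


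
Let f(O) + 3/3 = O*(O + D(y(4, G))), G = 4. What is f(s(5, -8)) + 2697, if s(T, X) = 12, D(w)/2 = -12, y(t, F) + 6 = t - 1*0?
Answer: 2552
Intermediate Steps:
y(t, F) = -6 + t (y(t, F) = -6 + (t - 1*0) = -6 + (t + 0) = -6 + t)
D(w) = -24 (D(w) = 2*(-12) = -24)
f(O) = -1 + O*(-24 + O) (f(O) = -1 + O*(O - 24) = -1 + O*(-24 + O))
f(s(5, -8)) + 2697 = (-1 + 12**2 - 24*12) + 2697 = (-1 + 144 - 288) + 2697 = -145 + 2697 = 2552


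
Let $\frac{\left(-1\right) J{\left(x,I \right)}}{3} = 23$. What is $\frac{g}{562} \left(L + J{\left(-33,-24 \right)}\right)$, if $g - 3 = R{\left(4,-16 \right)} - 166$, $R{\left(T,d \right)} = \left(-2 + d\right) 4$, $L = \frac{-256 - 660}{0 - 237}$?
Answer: $\frac{3627695}{133194} \approx 27.236$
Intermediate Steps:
$J{\left(x,I \right)} = -69$ ($J{\left(x,I \right)} = \left(-3\right) 23 = -69$)
$L = \frac{916}{237}$ ($L = - \frac{916}{-237} = \left(-916\right) \left(- \frac{1}{237}\right) = \frac{916}{237} \approx 3.865$)
$R{\left(T,d \right)} = -8 + 4 d$
$g = -235$ ($g = 3 + \left(\left(-8 + 4 \left(-16\right)\right) - 166\right) = 3 - 238 = -235$)
$\frac{g}{562} \left(L + J{\left(-33,-24 \right)}\right) = - \frac{235}{562} \left(\frac{916}{237} - 69\right) = \left(-235\right) \frac{1}{562} \left(- \frac{15437}{237}\right) = \left(- \frac{235}{562}\right) \left(- \frac{15437}{237}\right) = \frac{3627695}{133194}$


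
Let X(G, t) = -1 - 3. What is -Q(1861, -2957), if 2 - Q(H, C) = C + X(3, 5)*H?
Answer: -10403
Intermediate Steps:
X(G, t) = -4
Q(H, C) = 2 - C + 4*H (Q(H, C) = 2 - (C - 4*H) = 2 + (-C + 4*H) = 2 - C + 4*H)
-Q(1861, -2957) = -(2 - 1*(-2957) + 4*1861) = -(2 + 2957 + 7444) = -1*10403 = -10403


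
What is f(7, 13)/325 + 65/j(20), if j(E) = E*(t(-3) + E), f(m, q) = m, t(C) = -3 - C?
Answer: 957/5200 ≈ 0.18404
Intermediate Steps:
j(E) = E² (j(E) = E*((-3 - 1*(-3)) + E) = E*((-3 + 3) + E) = E*(0 + E) = E*E = E²)
f(7, 13)/325 + 65/j(20) = 7/325 + 65/(20²) = 7*(1/325) + 65/400 = 7/325 + 65*(1/400) = 7/325 + 13/80 = 957/5200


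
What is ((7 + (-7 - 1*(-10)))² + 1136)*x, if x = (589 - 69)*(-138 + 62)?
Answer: -48846720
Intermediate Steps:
x = -39520 (x = 520*(-76) = -39520)
((7 + (-7 - 1*(-10)))² + 1136)*x = ((7 + (-7 - 1*(-10)))² + 1136)*(-39520) = ((7 + (-7 + 10))² + 1136)*(-39520) = ((7 + 3)² + 1136)*(-39520) = (10² + 1136)*(-39520) = (100 + 1136)*(-39520) = 1236*(-39520) = -48846720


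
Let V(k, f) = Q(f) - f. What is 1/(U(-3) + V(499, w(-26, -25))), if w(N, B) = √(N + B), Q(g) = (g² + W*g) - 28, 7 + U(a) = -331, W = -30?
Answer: I/(-417*I + 31*√51) ≈ -0.0018708 + 0.0009932*I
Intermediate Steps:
U(a) = -338 (U(a) = -7 - 331 = -338)
Q(g) = -28 + g² - 30*g (Q(g) = (g² - 30*g) - 28 = -28 + g² - 30*g)
w(N, B) = √(B + N)
V(k, f) = -28 + f² - 31*f (V(k, f) = (-28 + f² - 30*f) - f = -28 + f² - 31*f)
1/(U(-3) + V(499, w(-26, -25))) = 1/(-338 + (-28 + (√(-25 - 26))² - 31*√(-25 - 26))) = 1/(-338 + (-28 + (√(-51))² - 31*I*√51)) = 1/(-338 + (-28 + (I*√51)² - 31*I*√51)) = 1/(-338 + (-28 - 51 - 31*I*√51)) = 1/(-338 + (-79 - 31*I*√51)) = 1/(-417 - 31*I*√51)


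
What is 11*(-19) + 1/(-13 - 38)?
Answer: -10660/51 ≈ -209.02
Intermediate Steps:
11*(-19) + 1/(-13 - 38) = -209 + 1/(-51) = -209 - 1/51 = -10660/51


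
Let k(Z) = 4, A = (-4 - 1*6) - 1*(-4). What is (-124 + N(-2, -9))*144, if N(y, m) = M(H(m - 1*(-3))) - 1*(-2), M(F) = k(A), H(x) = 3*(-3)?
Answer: -16992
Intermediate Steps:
A = -6 (A = (-4 - 6) + 4 = -10 + 4 = -6)
H(x) = -9
M(F) = 4
N(y, m) = 6 (N(y, m) = 4 - 1*(-2) = 4 + 2 = 6)
(-124 + N(-2, -9))*144 = (-124 + 6)*144 = -118*144 = -16992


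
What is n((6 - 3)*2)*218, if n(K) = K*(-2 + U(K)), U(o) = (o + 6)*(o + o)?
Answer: 185736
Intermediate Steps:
U(o) = 2*o*(6 + o) (U(o) = (6 + o)*(2*o) = 2*o*(6 + o))
n(K) = K*(-2 + 2*K*(6 + K))
n((6 - 3)*2)*218 = (2*((6 - 3)*2)*(-1 + ((6 - 3)*2)*(6 + (6 - 3)*2)))*218 = (2*(3*2)*(-1 + (3*2)*(6 + 3*2)))*218 = (2*6*(-1 + 6*(6 + 6)))*218 = (2*6*(-1 + 6*12))*218 = (2*6*(-1 + 72))*218 = (2*6*71)*218 = 852*218 = 185736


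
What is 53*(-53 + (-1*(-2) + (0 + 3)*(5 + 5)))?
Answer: -1113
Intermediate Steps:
53*(-53 + (-1*(-2) + (0 + 3)*(5 + 5))) = 53*(-53 + (2 + 3*10)) = 53*(-53 + (2 + 30)) = 53*(-53 + 32) = 53*(-21) = -1113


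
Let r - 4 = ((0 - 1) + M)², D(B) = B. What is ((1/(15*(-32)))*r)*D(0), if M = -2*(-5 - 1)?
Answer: 0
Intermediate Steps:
M = 12 (M = -2*(-6) = 12)
r = 125 (r = 4 + ((0 - 1) + 12)² = 4 + (-1 + 12)² = 4 + 11² = 4 + 121 = 125)
((1/(15*(-32)))*r)*D(0) = ((1/(15*(-32)))*125)*0 = (((1/15)*(-1/32))*125)*0 = -1/480*125*0 = -25/96*0 = 0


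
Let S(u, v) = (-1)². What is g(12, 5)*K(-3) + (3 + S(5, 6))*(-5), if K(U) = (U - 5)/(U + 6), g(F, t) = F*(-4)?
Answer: 108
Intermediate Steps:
g(F, t) = -4*F
S(u, v) = 1
K(U) = (-5 + U)/(6 + U)
g(12, 5)*K(-3) + (3 + S(5, 6))*(-5) = (-4*12)*((-5 - 3)/(6 - 3)) + (3 + 1)*(-5) = -48*(-8)/3 + 4*(-5) = -16*(-8) - 20 = -48*(-8/3) - 20 = 128 - 20 = 108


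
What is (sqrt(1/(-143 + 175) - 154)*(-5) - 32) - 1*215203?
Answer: -215235 - 5*I*sqrt(9854)/8 ≈ -2.1524e+5 - 62.042*I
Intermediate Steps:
(sqrt(1/(-143 + 175) - 154)*(-5) - 32) - 1*215203 = (sqrt(1/32 - 154)*(-5) - 32) - 215203 = (sqrt(-4927/32)*(-5) - 32) - 215203 = ((I*sqrt(9854)/8)*(-5) - 32) - 215203 = (-5*I*sqrt(9854)/8 - 32) - 215203 = (-32 - 5*I*sqrt(9854)/8) - 215203 = -215235 - 5*I*sqrt(9854)/8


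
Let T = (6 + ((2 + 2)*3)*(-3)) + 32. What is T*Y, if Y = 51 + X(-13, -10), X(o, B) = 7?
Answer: 116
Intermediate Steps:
Y = 58 (Y = 51 + 7 = 58)
T = 2 (T = (6 + (4*3)*(-3)) + 32 = (6 + 12*(-3)) + 32 = (6 - 36) + 32 = -30 + 32 = 2)
T*Y = 2*58 = 116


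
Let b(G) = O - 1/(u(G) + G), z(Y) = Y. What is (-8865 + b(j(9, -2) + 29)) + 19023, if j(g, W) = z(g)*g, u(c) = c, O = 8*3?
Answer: 2240039/220 ≈ 10182.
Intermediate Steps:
O = 24
j(g, W) = g**2 (j(g, W) = g*g = g**2)
b(G) = 24 - 1/(2*G) (b(G) = 24 - 1/(G + G) = 24 - 1/(2*G))
(-8865 + b(j(9, -2) + 29)) + 19023 = (-8865 + (24 - 1/(2*(9**2 + 29)))) + 19023 = (-8865 + (24 - 1/(2*(81 + 29)))) + 19023 = (-8865 + (24 - 1/2/110)) + 19023 = (-8865 + (24 - 1/2*1/110)) + 19023 = (-8865 + (24 - 1/220)) + 19023 = (-8865 + 5279/220) + 19023 = -1945021/220 + 19023 = 2240039/220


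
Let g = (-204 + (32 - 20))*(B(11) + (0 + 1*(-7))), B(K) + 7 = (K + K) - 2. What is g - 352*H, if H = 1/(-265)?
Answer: -304928/265 ≈ -1150.7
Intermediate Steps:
H = -1/265 ≈ -0.0037736
B(K) = -9 + 2*K (B(K) = -7 + ((K + K) - 2) = -7 + (2*K - 2) = -7 + (-2 + 2*K) = -9 + 2*K)
g = -1152 (g = (-204 + (32 - 20))*((-9 + 2*11) + (0 + 1*(-7))) = (-204 + 12)*((-9 + 22) + (0 - 7)) = -192*(13 - 7) = -192*6 = -1152)
g - 352*H = -1152 - 352*(-1/265) = -1152 + 352/265 = -304928/265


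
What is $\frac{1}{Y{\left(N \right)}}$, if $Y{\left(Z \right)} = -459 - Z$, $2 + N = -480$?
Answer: $\frac{1}{23} \approx 0.043478$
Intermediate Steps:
$N = -482$ ($N = -2 - 480 = -482$)
$\frac{1}{Y{\left(N \right)}} = \frac{1}{-459 - -482} = \frac{1}{-459 + 482} = \frac{1}{23}$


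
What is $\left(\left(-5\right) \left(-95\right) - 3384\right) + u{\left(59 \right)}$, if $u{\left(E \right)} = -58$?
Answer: $-2967$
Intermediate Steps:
$\left(\left(-5\right) \left(-95\right) - 3384\right) + u{\left(59 \right)} = \left(\left(-5\right) \left(-95\right) - 3384\right) - 58 = \left(475 - 3384\right) - 58 = -2909 - 58 = -2967$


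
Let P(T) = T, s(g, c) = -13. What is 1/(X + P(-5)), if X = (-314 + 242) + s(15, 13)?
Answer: -1/90 ≈ -0.011111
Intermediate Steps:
X = -85 (X = (-314 + 242) - 13 = -72 - 13 = -85)
1/(X + P(-5)) = 1/(-85 - 5) = 1/(-90) = -1/90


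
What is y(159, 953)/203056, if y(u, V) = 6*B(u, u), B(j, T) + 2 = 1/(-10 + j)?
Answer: -891/15127672 ≈ -5.8899e-5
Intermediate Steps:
B(j, T) = -2 + 1/(-10 + j)
y(u, V) = 6*(21 - 2*u)/(-10 + u) (y(u, V) = 6*((21 - 2*u)/(-10 + u)) = 6*(21 - 2*u)/(-10 + u))
y(159, 953)/203056 = (6*(21 - 2*159)/(-10 + 159))/203056 = (6*(21 - 318)/149)*(1/203056) = (6*(1/149)*(-297))*(1/203056) = -1782/149*1/203056 = -891/15127672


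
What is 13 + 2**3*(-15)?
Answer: -107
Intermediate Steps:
13 + 2**3*(-15) = 13 + 8*(-15) = 13 - 120 = -107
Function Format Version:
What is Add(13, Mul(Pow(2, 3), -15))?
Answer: -107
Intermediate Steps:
Add(13, Mul(Pow(2, 3), -15)) = Add(13, Mul(8, -15)) = Add(13, -120) = -107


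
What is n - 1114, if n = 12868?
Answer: 11754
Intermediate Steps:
n - 1114 = 12868 - 1114 = 11754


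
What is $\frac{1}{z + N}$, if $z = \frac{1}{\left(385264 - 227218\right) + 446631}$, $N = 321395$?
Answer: $\frac{604677}{194340164416} \approx 3.1114 \cdot 10^{-6}$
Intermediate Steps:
$z = \frac{1}{604677}$ ($z = \frac{1}{\left(385264 - 227218\right) + 446631} = \frac{1}{158046 + 446631} = \frac{1}{604677} \approx 1.6538 \cdot 10^{-6}$)
$\frac{1}{z + N} = \frac{1}{\frac{1}{604677} + 321395} = \frac{1}{\frac{194340164416}{604677}} = \frac{604677}{194340164416}$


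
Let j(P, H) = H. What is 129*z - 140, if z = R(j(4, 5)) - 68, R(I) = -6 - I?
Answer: -10331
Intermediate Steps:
z = -79 (z = (-6 - 1*5) - 68 = (-6 - 5) - 68 = -11 - 68 = -79)
129*z - 140 = 129*(-79) - 140 = -10191 - 140 = -10331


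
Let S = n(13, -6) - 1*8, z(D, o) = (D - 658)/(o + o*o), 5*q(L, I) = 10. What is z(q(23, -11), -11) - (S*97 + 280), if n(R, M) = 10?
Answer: -26398/55 ≈ -479.96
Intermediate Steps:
q(L, I) = 2 (q(L, I) = (⅕)*10 = 2)
z(D, o) = (-658 + D)/(o + o²)
S = 2 (S = 10 - 1*8 = 10 - 8 = 2)
z(q(23, -11), -11) - (S*97 + 280) = (-658 + 2)/((-11)*(1 - 11)) - (2*97 + 280) = -1/11*(-656)/(-10) - (194 + 280) = -1/11*(-⅒)*(-656) - 1*474 = -328/55 - 474 = -26398/55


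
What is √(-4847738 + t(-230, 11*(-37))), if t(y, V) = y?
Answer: 4*I*√302998 ≈ 2201.8*I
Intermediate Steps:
√(-4847738 + t(-230, 11*(-37))) = √(-4847738 - 230) = √(-4847968) = 4*I*√302998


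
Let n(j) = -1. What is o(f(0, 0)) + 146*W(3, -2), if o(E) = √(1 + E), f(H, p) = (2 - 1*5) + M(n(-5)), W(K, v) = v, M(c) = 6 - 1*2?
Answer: -292 + √2 ≈ -290.59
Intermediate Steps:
M(c) = 4 (M(c) = 6 - 2 = 4)
f(H, p) = 1 (f(H, p) = (2 - 1*5) + 4 = (2 - 5) + 4 = -3 + 4 = 1)
o(f(0, 0)) + 146*W(3, -2) = √(1 + 1) + 146*(-2) = √2 - 292 = -292 + √2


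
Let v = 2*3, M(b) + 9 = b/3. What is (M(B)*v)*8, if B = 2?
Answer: -400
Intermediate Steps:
M(b) = -9 + b/3
v = 6
(M(B)*v)*8 = ((-9 + (⅓)*2)*6)*8 = ((-9 + ⅔)*6)*8 = -25/3*6*8 = -50*8 = -400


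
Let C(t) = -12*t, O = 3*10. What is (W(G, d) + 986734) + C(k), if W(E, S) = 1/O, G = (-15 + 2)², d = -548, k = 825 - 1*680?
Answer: 29549821/30 ≈ 9.8499e+5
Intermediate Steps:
k = 145 (k = 825 - 680 = 145)
O = 30
G = 169 (G = (-13)² = 169)
W(E, S) = 1/30
(W(G, d) + 986734) + C(k) = (1/30 + 986734) - 12*145 = 29602021/30 - 1740 = 29549821/30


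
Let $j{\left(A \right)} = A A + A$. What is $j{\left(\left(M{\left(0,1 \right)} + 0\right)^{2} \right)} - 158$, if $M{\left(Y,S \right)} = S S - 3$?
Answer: $-138$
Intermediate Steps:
$M{\left(Y,S \right)} = -3 + S^{2}$ ($M{\left(Y,S \right)} = S^{2} - 3 = -3 + S^{2}$)
$j{\left(A \right)} = A + A^{2}$ ($j{\left(A \right)} = A^{2} + A = A + A^{2}$)
$j{\left(\left(M{\left(0,1 \right)} + 0\right)^{2} \right)} - 158 = \left(\left(-3 + 1^{2}\right) + 0\right)^{2} \left(1 + \left(\left(-3 + 1^{2}\right) + 0\right)^{2}\right) - 158 = \left(\left(-3 + 1\right) + 0\right)^{2} \left(1 + \left(\left(-3 + 1\right) + 0\right)^{2}\right) - 158 = \left(-2 + 0\right)^{2} \left(1 + \left(-2 + 0\right)^{2}\right) - 158 = \left(-2\right)^{2} \left(1 + \left(-2\right)^{2}\right) - 158 = 4 \left(1 + 4\right) - 158 = 4 \cdot 5 - 158 = 20 - 158 = -138$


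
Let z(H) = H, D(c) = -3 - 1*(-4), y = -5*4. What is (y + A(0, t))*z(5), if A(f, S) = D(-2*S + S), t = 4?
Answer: -95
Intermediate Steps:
y = -20
D(c) = 1 (D(c) = -3 + 4 = 1)
A(f, S) = 1
(y + A(0, t))*z(5) = (-20 + 1)*5 = -19*5 = -95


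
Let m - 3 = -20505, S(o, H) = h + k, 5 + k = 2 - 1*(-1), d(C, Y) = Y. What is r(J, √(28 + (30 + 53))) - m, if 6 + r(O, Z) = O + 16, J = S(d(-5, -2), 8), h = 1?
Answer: 20511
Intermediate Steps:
k = -2 (k = -5 + (2 - 1*(-1)) = -5 + (2 + 1) = -5 + 3 = -2)
S(o, H) = -1 (S(o, H) = 1 - 2 = -1)
m = -20502 (m = 3 - 20505 = -20502)
J = -1
r(O, Z) = 10 + O (r(O, Z) = -6 + (O + 16) = -6 + (16 + O) = 10 + O)
r(J, √(28 + (30 + 53))) - m = (10 - 1) - 1*(-20502) = 9 + 20502 = 20511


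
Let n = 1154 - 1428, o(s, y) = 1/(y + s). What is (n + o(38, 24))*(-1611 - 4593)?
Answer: 52693674/31 ≈ 1.6998e+6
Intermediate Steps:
o(s, y) = 1/(s + y)
n = -274
(n + o(38, 24))*(-1611 - 4593) = (-274 + 1/(38 + 24))*(-1611 - 4593) = (-274 + 1/62)*(-6204) = -16987/62*(-6204) = 52693674/31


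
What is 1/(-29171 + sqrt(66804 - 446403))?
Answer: -29171/851326840 - I*sqrt(379599)/851326840 ≈ -3.4265e-5 - 7.2371e-7*I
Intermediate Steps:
1/(-29171 + sqrt(66804 - 446403)) = 1/(-29171 + sqrt(-379599)) = 1/(-29171 + I*sqrt(379599))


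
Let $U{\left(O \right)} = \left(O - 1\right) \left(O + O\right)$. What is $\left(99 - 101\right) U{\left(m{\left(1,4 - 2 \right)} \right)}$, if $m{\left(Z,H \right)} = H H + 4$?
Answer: $-224$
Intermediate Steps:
$m{\left(Z,H \right)} = 4 + H^{2}$ ($m{\left(Z,H \right)} = H^{2} + 4 = 4 + H^{2}$)
$U{\left(O \right)} = 2 O \left(-1 + O\right)$ ($U{\left(O \right)} = \left(-1 + O\right) 2 O = 2 O \left(-1 + O\right)$)
$\left(99 - 101\right) U{\left(m{\left(1,4 - 2 \right)} \right)} = \left(99 - 101\right) 2 \left(4 + \left(4 - 2\right)^{2}\right) \left(-1 + \left(4 + \left(4 - 2\right)^{2}\right)\right) = - 2 \cdot 2 \left(4 + 2^{2}\right) \left(-1 + \left(4 + 2^{2}\right)\right) = - 2 \cdot 2 \left(4 + 4\right) \left(-1 + \left(4 + 4\right)\right) = - 2 \cdot 2 \cdot 8 \left(-1 + 8\right) = - 2 \cdot 2 \cdot 8 \cdot 7 = \left(-2\right) 112 = -224$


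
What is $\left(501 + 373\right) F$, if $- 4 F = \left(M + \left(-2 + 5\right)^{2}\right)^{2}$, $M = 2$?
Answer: $- \frac{52877}{2} \approx -26439.0$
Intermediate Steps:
$F = - \frac{121}{4}$ ($F = - \frac{\left(2 + \left(-2 + 5\right)^{2}\right)^{2}}{4} = - \frac{\left(2 + 3^{2}\right)^{2}}{4} = - \frac{\left(2 + 9\right)^{2}}{4} = - \frac{11^{2}}{4} = \left(- \frac{1}{4}\right) 121 = - \frac{121}{4} \approx -30.25$)
$\left(501 + 373\right) F = \left(501 + 373\right) \left(- \frac{121}{4}\right) = 874 \left(- \frac{121}{4}\right) = - \frac{52877}{2}$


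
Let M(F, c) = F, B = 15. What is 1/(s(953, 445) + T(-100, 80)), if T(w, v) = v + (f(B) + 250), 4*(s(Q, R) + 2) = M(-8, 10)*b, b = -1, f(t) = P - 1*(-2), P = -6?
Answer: 1/326 ≈ 0.0030675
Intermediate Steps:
f(t) = -4 (f(t) = -6 - 1*(-2) = -6 + 2 = -4)
s(Q, R) = 0 (s(Q, R) = -2 + (-8*(-1))/4 = -2 + (¼)*8 = -2 + 2 = 0)
T(w, v) = 246 + v (T(w, v) = v + (-4 + 250) = v + 246 = 246 + v)
1/(s(953, 445) + T(-100, 80)) = 1/(0 + (246 + 80)) = 1/(0 + 326) = 1/326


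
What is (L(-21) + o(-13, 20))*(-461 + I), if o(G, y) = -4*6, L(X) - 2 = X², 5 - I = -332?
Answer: -51956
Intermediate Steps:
I = 337 (I = 5 - 1*(-332) = 5 + 332 = 337)
L(X) = 2 + X²
o(G, y) = -24
(L(-21) + o(-13, 20))*(-461 + I) = ((2 + (-21)²) - 24)*(-461 + 337) = ((2 + 441) - 24)*(-124) = (443 - 24)*(-124) = 419*(-124) = -51956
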